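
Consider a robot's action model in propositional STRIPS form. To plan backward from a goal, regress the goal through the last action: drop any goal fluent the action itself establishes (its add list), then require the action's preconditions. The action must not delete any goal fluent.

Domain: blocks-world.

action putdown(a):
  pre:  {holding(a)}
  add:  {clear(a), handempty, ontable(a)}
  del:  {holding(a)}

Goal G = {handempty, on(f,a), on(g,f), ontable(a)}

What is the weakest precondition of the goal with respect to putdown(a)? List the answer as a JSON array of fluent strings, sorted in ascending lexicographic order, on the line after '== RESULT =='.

Compute (G \ add) ∪ pre:
  G ∩ del = {}  (empty — regression defined)
  G \ add = {handempty, on(f,a), on(g,f), ontable(a)} \ {clear(a), handempty, ontable(a)} = {on(f,a), on(g,f)}
  ∪ pre   = {on(f,a), on(g,f)} ∪ {holding(a)}
          = {holding(a), on(f,a), on(g,f)}

== RESULT ==
["holding(a)", "on(f,a)", "on(g,f)"]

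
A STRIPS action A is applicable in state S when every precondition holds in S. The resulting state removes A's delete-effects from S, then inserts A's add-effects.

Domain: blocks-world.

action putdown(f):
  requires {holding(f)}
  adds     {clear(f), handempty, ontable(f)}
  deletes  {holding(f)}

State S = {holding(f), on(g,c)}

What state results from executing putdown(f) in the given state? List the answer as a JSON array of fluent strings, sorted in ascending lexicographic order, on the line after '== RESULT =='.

Compute (S \ del) ∪ add:
  pre ⊆ S: {holding(f)} ⊆ S  — applicable
  S \ del = {on(g,c)}
  ∪ add   = {clear(f), handempty, on(g,c), ontable(f)}

== RESULT ==
["clear(f)", "handempty", "on(g,c)", "ontable(f)"]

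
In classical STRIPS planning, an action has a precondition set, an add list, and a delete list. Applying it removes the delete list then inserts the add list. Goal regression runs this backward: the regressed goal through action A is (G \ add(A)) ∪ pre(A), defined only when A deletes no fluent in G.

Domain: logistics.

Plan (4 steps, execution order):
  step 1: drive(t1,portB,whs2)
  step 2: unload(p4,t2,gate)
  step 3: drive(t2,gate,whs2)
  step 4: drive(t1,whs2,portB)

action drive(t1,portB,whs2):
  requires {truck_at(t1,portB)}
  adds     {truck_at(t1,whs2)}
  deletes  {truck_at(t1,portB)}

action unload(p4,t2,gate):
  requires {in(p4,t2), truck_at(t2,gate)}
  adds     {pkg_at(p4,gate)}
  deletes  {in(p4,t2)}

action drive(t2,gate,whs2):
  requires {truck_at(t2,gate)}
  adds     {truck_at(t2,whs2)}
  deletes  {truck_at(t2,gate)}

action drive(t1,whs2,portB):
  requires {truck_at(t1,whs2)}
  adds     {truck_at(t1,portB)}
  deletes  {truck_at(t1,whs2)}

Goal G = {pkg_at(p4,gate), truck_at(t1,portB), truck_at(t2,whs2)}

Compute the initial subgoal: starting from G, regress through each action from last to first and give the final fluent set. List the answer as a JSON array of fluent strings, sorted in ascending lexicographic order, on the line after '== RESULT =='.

Work backward from the goal:
  through step 4 (drive(t1,whs2,portB)): drop {truck_at(t1,portB)}, keep {pkg_at(p4,gate), truck_at(t2,whs2)}, require {truck_at(t1,whs2)}
    → {pkg_at(p4,gate), truck_at(t1,whs2), truck_at(t2,whs2)}
  through step 3 (drive(t2,gate,whs2)): drop {truck_at(t2,whs2)}, keep {pkg_at(p4,gate), truck_at(t1,whs2)}, require {truck_at(t2,gate)}
    → {pkg_at(p4,gate), truck_at(t1,whs2), truck_at(t2,gate)}
  through step 2 (unload(p4,t2,gate)): drop {pkg_at(p4,gate)}, keep {truck_at(t1,whs2), truck_at(t2,gate)}, require {in(p4,t2), truck_at(t2,gate)}
    → {in(p4,t2), truck_at(t1,whs2), truck_at(t2,gate)}
  through step 1 (drive(t1,portB,whs2)): drop {truck_at(t1,whs2)}, keep {in(p4,t2), truck_at(t2,gate)}, require {truck_at(t1,portB)}
    → {in(p4,t2), truck_at(t1,portB), truck_at(t2,gate)}

== RESULT ==
["in(p4,t2)", "truck_at(t1,portB)", "truck_at(t2,gate)"]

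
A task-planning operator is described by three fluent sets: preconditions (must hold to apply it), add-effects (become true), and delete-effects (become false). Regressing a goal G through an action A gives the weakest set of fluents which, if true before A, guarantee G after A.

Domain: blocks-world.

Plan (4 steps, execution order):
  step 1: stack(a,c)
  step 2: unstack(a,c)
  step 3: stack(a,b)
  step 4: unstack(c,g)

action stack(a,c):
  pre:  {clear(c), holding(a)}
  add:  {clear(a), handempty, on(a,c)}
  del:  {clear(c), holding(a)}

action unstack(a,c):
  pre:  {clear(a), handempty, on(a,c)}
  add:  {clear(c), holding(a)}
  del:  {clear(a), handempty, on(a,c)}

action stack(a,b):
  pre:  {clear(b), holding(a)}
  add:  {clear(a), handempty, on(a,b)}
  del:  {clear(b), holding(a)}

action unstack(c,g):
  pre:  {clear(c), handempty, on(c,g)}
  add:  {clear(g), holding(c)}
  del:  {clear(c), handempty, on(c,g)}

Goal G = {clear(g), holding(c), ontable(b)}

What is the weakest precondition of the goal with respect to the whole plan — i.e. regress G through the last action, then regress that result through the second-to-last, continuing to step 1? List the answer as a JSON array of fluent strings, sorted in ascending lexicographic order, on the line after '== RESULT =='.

Work backward from the goal:
  through step 4 (unstack(c,g)): drop {clear(g), holding(c)}, keep {ontable(b)}, require {clear(c), handempty, on(c,g)}
    → {clear(c), handempty, on(c,g), ontable(b)}
  through step 3 (stack(a,b)): drop {handempty}, keep {clear(c), on(c,g), ontable(b)}, require {clear(b), holding(a)}
    → {clear(b), clear(c), holding(a), on(c,g), ontable(b)}
  through step 2 (unstack(a,c)): drop {clear(c), holding(a)}, keep {clear(b), on(c,g), ontable(b)}, require {clear(a), handempty, on(a,c)}
    → {clear(a), clear(b), handempty, on(a,c), on(c,g), ontable(b)}
  through step 1 (stack(a,c)): drop {clear(a), handempty, on(a,c)}, keep {clear(b), on(c,g), ontable(b)}, require {clear(c), holding(a)}
    → {clear(b), clear(c), holding(a), on(c,g), ontable(b)}

== RESULT ==
["clear(b)", "clear(c)", "holding(a)", "on(c,g)", "ontable(b)"]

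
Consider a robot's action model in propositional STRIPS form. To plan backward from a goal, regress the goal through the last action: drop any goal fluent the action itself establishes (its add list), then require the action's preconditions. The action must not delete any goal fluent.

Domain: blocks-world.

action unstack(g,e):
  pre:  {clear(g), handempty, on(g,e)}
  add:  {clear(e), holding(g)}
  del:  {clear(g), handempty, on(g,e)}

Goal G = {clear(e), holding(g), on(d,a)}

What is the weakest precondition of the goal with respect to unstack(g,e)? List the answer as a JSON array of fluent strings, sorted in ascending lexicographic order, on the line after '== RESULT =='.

Compute (G \ add) ∪ pre:
  G ∩ del = {}  (empty — regression defined)
  G \ add = {clear(e), holding(g), on(d,a)} \ {clear(e), holding(g)} = {on(d,a)}
  ∪ pre   = {on(d,a)} ∪ {clear(g), handempty, on(g,e)}
          = {clear(g), handempty, on(d,a), on(g,e)}

== RESULT ==
["clear(g)", "handempty", "on(d,a)", "on(g,e)"]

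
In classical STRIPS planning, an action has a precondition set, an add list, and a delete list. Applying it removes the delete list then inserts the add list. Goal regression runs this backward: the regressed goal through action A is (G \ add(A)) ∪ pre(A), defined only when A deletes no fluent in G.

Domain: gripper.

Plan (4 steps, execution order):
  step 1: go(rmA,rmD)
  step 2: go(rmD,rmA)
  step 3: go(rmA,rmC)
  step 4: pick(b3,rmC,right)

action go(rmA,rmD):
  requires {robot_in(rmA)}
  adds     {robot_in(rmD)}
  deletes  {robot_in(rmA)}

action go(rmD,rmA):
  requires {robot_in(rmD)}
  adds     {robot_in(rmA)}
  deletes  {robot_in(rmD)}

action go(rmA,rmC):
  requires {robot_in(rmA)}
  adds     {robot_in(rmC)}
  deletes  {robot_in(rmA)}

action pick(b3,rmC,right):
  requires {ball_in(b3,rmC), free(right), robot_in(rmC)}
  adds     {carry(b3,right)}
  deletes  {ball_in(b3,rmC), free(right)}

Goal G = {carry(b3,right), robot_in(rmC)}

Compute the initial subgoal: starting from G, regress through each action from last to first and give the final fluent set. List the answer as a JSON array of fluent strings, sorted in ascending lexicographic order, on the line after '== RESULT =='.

Work backward from the goal:
  through step 4 (pick(b3,rmC,right)): drop {carry(b3,right)}, keep {robot_in(rmC)}, require {ball_in(b3,rmC), free(right), robot_in(rmC)}
    → {ball_in(b3,rmC), free(right), robot_in(rmC)}
  through step 3 (go(rmA,rmC)): drop {robot_in(rmC)}, keep {ball_in(b3,rmC), free(right)}, require {robot_in(rmA)}
    → {ball_in(b3,rmC), free(right), robot_in(rmA)}
  through step 2 (go(rmD,rmA)): drop {robot_in(rmA)}, keep {ball_in(b3,rmC), free(right)}, require {robot_in(rmD)}
    → {ball_in(b3,rmC), free(right), robot_in(rmD)}
  through step 1 (go(rmA,rmD)): drop {robot_in(rmD)}, keep {ball_in(b3,rmC), free(right)}, require {robot_in(rmA)}
    → {ball_in(b3,rmC), free(right), robot_in(rmA)}

== RESULT ==
["ball_in(b3,rmC)", "free(right)", "robot_in(rmA)"]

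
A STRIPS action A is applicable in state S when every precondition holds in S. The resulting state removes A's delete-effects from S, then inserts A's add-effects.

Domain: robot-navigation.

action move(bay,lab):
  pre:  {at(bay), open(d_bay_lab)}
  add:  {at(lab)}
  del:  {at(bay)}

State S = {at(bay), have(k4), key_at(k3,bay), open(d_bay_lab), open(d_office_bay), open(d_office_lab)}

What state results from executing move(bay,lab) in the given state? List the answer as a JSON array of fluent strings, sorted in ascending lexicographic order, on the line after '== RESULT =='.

Compute (S \ del) ∪ add:
  pre ⊆ S: {at(bay), open(d_bay_lab)} ⊆ S  — applicable
  S \ del = {have(k4), key_at(k3,bay), open(d_bay_lab), open(d_office_bay), open(d_office_lab)}
  ∪ add   = {at(lab), have(k4), key_at(k3,bay), open(d_bay_lab), open(d_office_bay), open(d_office_lab)}

== RESULT ==
["at(lab)", "have(k4)", "key_at(k3,bay)", "open(d_bay_lab)", "open(d_office_bay)", "open(d_office_lab)"]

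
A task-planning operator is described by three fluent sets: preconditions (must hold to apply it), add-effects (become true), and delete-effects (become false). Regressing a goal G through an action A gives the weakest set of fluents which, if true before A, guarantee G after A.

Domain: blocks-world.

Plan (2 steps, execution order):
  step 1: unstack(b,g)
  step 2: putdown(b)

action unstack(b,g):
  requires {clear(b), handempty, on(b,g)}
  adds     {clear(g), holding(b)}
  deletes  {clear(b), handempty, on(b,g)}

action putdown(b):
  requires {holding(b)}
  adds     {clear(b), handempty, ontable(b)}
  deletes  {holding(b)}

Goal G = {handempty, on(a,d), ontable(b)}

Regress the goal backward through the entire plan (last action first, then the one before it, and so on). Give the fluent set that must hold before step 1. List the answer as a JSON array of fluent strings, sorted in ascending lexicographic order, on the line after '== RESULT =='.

Work backward from the goal:
  through step 2 (putdown(b)): drop {handempty, ontable(b)}, keep {on(a,d)}, require {holding(b)}
    → {holding(b), on(a,d)}
  through step 1 (unstack(b,g)): drop {holding(b)}, keep {on(a,d)}, require {clear(b), handempty, on(b,g)}
    → {clear(b), handempty, on(a,d), on(b,g)}

== RESULT ==
["clear(b)", "handempty", "on(a,d)", "on(b,g)"]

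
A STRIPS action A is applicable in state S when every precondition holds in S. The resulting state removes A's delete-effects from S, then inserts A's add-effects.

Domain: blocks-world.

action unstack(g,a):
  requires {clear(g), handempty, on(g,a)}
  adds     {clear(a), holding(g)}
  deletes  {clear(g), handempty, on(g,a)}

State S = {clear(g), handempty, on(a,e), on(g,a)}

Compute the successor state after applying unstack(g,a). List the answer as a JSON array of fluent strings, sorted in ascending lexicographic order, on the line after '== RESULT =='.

Progress:
  pre ⊆ S: {clear(g), handempty, on(g,a)} ⊆ S  — applicable
  S \ del = {on(a,e)}
  ∪ add   = {clear(a), holding(g), on(a,e)}

== RESULT ==
["clear(a)", "holding(g)", "on(a,e)"]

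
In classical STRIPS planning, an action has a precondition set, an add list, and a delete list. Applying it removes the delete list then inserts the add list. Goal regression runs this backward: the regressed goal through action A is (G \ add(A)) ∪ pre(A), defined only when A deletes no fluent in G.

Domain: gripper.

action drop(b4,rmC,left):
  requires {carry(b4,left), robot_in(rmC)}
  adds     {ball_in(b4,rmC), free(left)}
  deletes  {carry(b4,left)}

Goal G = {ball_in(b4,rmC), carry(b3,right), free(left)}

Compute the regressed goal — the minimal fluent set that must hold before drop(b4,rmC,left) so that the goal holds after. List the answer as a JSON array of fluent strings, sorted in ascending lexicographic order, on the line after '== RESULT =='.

Compute (G \ add) ∪ pre:
  G ∩ del = {}  (empty — regression defined)
  G \ add = {ball_in(b4,rmC), carry(b3,right), free(left)} \ {ball_in(b4,rmC), free(left)} = {carry(b3,right)}
  ∪ pre   = {carry(b3,right)} ∪ {carry(b4,left), robot_in(rmC)}
          = {carry(b3,right), carry(b4,left), robot_in(rmC)}

== RESULT ==
["carry(b3,right)", "carry(b4,left)", "robot_in(rmC)"]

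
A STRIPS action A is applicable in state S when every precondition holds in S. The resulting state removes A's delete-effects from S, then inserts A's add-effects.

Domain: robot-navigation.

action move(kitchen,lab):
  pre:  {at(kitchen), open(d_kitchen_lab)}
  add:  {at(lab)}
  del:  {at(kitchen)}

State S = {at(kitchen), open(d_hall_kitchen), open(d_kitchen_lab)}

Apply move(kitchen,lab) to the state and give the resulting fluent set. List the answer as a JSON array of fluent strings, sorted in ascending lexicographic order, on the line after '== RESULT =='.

Progress:
  pre ⊆ S: {at(kitchen), open(d_kitchen_lab)} ⊆ S  — applicable
  S \ del = {open(d_hall_kitchen), open(d_kitchen_lab)}
  ∪ add   = {at(lab), open(d_hall_kitchen), open(d_kitchen_lab)}

== RESULT ==
["at(lab)", "open(d_hall_kitchen)", "open(d_kitchen_lab)"]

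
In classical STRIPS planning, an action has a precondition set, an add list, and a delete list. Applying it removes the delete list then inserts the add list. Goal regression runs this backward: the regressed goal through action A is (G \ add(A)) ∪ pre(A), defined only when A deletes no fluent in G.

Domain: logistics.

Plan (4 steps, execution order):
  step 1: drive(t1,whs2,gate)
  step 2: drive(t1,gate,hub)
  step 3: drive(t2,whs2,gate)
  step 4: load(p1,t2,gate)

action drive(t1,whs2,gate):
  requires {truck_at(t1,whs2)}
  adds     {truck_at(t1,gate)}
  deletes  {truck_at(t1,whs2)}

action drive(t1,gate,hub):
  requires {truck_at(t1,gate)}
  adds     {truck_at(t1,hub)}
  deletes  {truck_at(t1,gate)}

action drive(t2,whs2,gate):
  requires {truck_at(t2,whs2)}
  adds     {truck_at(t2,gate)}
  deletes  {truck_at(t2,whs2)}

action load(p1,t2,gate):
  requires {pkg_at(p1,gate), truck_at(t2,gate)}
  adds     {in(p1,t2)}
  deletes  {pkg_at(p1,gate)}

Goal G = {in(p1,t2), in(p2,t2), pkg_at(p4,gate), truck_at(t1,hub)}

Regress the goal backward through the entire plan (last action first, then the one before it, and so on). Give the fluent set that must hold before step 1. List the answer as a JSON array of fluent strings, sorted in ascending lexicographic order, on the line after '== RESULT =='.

Regress step by step:
  through step 4 (load(p1,t2,gate)): drop {in(p1,t2)}, keep {in(p2,t2), pkg_at(p4,gate), truck_at(t1,hub)}, require {pkg_at(p1,gate), truck_at(t2,gate)}
    → {in(p2,t2), pkg_at(p1,gate), pkg_at(p4,gate), truck_at(t1,hub), truck_at(t2,gate)}
  through step 3 (drive(t2,whs2,gate)): drop {truck_at(t2,gate)}, keep {in(p2,t2), pkg_at(p1,gate), pkg_at(p4,gate), truck_at(t1,hub)}, require {truck_at(t2,whs2)}
    → {in(p2,t2), pkg_at(p1,gate), pkg_at(p4,gate), truck_at(t1,hub), truck_at(t2,whs2)}
  through step 2 (drive(t1,gate,hub)): drop {truck_at(t1,hub)}, keep {in(p2,t2), pkg_at(p1,gate), pkg_at(p4,gate), truck_at(t2,whs2)}, require {truck_at(t1,gate)}
    → {in(p2,t2), pkg_at(p1,gate), pkg_at(p4,gate), truck_at(t1,gate), truck_at(t2,whs2)}
  through step 1 (drive(t1,whs2,gate)): drop {truck_at(t1,gate)}, keep {in(p2,t2), pkg_at(p1,gate), pkg_at(p4,gate), truck_at(t2,whs2)}, require {truck_at(t1,whs2)}
    → {in(p2,t2), pkg_at(p1,gate), pkg_at(p4,gate), truck_at(t1,whs2), truck_at(t2,whs2)}

== RESULT ==
["in(p2,t2)", "pkg_at(p1,gate)", "pkg_at(p4,gate)", "truck_at(t1,whs2)", "truck_at(t2,whs2)"]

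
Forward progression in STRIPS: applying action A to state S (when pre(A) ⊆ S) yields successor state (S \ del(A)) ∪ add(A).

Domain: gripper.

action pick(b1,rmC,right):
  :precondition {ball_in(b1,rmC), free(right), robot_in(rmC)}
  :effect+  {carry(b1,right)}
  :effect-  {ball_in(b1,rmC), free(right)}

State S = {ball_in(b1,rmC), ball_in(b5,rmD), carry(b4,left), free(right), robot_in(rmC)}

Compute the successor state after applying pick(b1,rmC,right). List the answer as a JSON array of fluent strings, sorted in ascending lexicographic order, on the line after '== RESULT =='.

Progress:
  pre ⊆ S: {ball_in(b1,rmC), free(right), robot_in(rmC)} ⊆ S  — applicable
  S \ del = {ball_in(b5,rmD), carry(b4,left), robot_in(rmC)}
  ∪ add   = {ball_in(b5,rmD), carry(b1,right), carry(b4,left), robot_in(rmC)}

== RESULT ==
["ball_in(b5,rmD)", "carry(b1,right)", "carry(b4,left)", "robot_in(rmC)"]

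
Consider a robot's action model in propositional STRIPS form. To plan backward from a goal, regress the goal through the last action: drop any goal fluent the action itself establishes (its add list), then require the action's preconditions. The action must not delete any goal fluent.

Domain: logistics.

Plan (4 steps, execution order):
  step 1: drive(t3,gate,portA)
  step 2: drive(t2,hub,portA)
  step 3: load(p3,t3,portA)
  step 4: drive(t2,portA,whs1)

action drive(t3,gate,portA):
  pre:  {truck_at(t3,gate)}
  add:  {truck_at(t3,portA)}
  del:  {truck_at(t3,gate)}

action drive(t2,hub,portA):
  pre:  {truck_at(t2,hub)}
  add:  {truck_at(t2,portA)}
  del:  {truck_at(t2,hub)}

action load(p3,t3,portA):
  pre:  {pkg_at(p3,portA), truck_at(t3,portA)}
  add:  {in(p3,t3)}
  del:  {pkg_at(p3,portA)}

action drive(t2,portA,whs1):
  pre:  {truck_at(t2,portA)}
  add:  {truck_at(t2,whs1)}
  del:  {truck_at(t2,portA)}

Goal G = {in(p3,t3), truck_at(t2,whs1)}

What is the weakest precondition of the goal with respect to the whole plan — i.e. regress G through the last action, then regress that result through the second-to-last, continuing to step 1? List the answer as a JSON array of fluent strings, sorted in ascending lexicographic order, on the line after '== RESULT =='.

Regress step by step:
  through step 4 (drive(t2,portA,whs1)): drop {truck_at(t2,whs1)}, keep {in(p3,t3)}, require {truck_at(t2,portA)}
    → {in(p3,t3), truck_at(t2,portA)}
  through step 3 (load(p3,t3,portA)): drop {in(p3,t3)}, keep {truck_at(t2,portA)}, require {pkg_at(p3,portA), truck_at(t3,portA)}
    → {pkg_at(p3,portA), truck_at(t2,portA), truck_at(t3,portA)}
  through step 2 (drive(t2,hub,portA)): drop {truck_at(t2,portA)}, keep {pkg_at(p3,portA), truck_at(t3,portA)}, require {truck_at(t2,hub)}
    → {pkg_at(p3,portA), truck_at(t2,hub), truck_at(t3,portA)}
  through step 1 (drive(t3,gate,portA)): drop {truck_at(t3,portA)}, keep {pkg_at(p3,portA), truck_at(t2,hub)}, require {truck_at(t3,gate)}
    → {pkg_at(p3,portA), truck_at(t2,hub), truck_at(t3,gate)}

== RESULT ==
["pkg_at(p3,portA)", "truck_at(t2,hub)", "truck_at(t3,gate)"]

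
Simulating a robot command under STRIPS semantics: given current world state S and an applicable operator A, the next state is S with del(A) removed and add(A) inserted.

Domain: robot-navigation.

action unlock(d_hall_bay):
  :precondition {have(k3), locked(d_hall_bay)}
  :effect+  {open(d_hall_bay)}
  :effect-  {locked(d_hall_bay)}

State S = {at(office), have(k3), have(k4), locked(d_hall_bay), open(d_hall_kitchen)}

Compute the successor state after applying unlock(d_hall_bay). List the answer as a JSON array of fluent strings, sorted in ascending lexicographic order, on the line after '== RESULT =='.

Progress:
  pre ⊆ S: {have(k3), locked(d_hall_bay)} ⊆ S  — applicable
  S \ del = {at(office), have(k3), have(k4), open(d_hall_kitchen)}
  ∪ add   = {at(office), have(k3), have(k4), open(d_hall_bay), open(d_hall_kitchen)}

== RESULT ==
["at(office)", "have(k3)", "have(k4)", "open(d_hall_bay)", "open(d_hall_kitchen)"]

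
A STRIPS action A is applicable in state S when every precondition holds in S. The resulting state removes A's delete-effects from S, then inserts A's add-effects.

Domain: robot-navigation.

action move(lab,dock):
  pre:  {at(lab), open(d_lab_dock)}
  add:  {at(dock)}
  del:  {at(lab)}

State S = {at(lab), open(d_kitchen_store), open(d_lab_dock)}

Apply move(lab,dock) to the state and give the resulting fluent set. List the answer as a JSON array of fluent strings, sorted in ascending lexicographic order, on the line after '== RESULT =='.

Compute (S \ del) ∪ add:
  pre ⊆ S: {at(lab), open(d_lab_dock)} ⊆ S  — applicable
  S \ del = {open(d_kitchen_store), open(d_lab_dock)}
  ∪ add   = {at(dock), open(d_kitchen_store), open(d_lab_dock)}

== RESULT ==
["at(dock)", "open(d_kitchen_store)", "open(d_lab_dock)"]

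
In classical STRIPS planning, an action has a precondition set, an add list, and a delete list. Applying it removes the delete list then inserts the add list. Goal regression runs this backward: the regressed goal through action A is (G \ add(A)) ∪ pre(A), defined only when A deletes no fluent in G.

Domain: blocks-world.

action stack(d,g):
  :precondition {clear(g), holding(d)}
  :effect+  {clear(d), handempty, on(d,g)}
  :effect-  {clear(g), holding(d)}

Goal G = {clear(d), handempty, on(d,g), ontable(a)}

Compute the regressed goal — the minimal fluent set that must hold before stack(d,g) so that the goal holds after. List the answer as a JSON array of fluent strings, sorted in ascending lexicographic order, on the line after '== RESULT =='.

Regress:
  G ∩ del = {}  (empty — regression defined)
  G \ add = {clear(d), handempty, on(d,g), ontable(a)} \ {clear(d), handempty, on(d,g)} = {ontable(a)}
  ∪ pre   = {ontable(a)} ∪ {clear(g), holding(d)}
          = {clear(g), holding(d), ontable(a)}

== RESULT ==
["clear(g)", "holding(d)", "ontable(a)"]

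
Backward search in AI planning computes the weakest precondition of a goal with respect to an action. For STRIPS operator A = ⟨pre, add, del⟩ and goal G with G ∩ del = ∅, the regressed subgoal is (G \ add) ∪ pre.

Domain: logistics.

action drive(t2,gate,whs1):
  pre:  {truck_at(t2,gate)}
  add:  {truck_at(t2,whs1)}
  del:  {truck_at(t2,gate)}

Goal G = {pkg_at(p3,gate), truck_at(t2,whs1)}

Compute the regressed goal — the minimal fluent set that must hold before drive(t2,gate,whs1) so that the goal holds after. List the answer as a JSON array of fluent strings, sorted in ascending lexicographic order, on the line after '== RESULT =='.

Compute (G \ add) ∪ pre:
  G ∩ del = {}  (empty — regression defined)
  G \ add = {pkg_at(p3,gate), truck_at(t2,whs1)} \ {truck_at(t2,whs1)} = {pkg_at(p3,gate)}
  ∪ pre   = {pkg_at(p3,gate)} ∪ {truck_at(t2,gate)}
          = {pkg_at(p3,gate), truck_at(t2,gate)}

== RESULT ==
["pkg_at(p3,gate)", "truck_at(t2,gate)"]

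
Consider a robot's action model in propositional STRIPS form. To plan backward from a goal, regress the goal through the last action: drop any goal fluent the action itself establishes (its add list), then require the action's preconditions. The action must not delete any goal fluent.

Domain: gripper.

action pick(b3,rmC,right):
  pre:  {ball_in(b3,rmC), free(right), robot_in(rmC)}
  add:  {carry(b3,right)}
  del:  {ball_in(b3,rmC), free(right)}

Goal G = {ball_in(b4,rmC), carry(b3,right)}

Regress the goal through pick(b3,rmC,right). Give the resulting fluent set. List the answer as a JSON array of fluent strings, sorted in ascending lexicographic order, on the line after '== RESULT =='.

Regress:
  G ∩ del = {}  (empty — regression defined)
  G \ add = {ball_in(b4,rmC), carry(b3,right)} \ {carry(b3,right)} = {ball_in(b4,rmC)}
  ∪ pre   = {ball_in(b4,rmC)} ∪ {ball_in(b3,rmC), free(right), robot_in(rmC)}
          = {ball_in(b3,rmC), ball_in(b4,rmC), free(right), robot_in(rmC)}

== RESULT ==
["ball_in(b3,rmC)", "ball_in(b4,rmC)", "free(right)", "robot_in(rmC)"]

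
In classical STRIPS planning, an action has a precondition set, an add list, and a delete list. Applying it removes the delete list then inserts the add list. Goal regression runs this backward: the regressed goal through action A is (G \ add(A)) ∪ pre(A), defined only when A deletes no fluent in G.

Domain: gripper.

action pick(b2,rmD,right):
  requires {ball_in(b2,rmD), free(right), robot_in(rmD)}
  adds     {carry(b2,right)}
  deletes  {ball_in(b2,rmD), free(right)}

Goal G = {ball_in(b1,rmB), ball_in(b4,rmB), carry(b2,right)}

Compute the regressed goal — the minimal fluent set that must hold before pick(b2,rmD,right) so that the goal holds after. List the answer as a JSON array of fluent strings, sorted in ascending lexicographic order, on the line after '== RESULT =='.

Compute (G \ add) ∪ pre:
  G ∩ del = {}  (empty — regression defined)
  G \ add = {ball_in(b1,rmB), ball_in(b4,rmB), carry(b2,right)} \ {carry(b2,right)} = {ball_in(b1,rmB), ball_in(b4,rmB)}
  ∪ pre   = {ball_in(b1,rmB), ball_in(b4,rmB)} ∪ {ball_in(b2,rmD), free(right), robot_in(rmD)}
          = {ball_in(b1,rmB), ball_in(b2,rmD), ball_in(b4,rmB), free(right), robot_in(rmD)}

== RESULT ==
["ball_in(b1,rmB)", "ball_in(b2,rmD)", "ball_in(b4,rmB)", "free(right)", "robot_in(rmD)"]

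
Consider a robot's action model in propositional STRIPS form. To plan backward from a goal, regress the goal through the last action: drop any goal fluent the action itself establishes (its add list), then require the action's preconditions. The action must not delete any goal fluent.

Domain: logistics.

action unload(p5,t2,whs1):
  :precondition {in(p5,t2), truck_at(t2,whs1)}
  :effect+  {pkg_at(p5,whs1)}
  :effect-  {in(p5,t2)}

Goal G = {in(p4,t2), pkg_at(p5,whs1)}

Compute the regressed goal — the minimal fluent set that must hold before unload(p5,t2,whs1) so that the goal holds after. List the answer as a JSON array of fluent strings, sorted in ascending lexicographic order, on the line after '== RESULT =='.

Compute (G \ add) ∪ pre:
  G ∩ del = {}  (empty — regression defined)
  G \ add = {in(p4,t2), pkg_at(p5,whs1)} \ {pkg_at(p5,whs1)} = {in(p4,t2)}
  ∪ pre   = {in(p4,t2)} ∪ {in(p5,t2), truck_at(t2,whs1)}
          = {in(p4,t2), in(p5,t2), truck_at(t2,whs1)}

== RESULT ==
["in(p4,t2)", "in(p5,t2)", "truck_at(t2,whs1)"]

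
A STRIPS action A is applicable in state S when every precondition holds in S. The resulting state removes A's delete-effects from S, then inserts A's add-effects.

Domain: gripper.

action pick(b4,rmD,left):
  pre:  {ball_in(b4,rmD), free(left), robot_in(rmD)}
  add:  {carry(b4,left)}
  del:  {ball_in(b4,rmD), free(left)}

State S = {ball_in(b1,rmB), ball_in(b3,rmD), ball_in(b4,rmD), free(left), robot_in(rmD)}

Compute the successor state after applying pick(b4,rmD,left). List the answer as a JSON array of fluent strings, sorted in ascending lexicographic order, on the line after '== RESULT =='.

Compute (S \ del) ∪ add:
  pre ⊆ S: {ball_in(b4,rmD), free(left), robot_in(rmD)} ⊆ S  — applicable
  S \ del = {ball_in(b1,rmB), ball_in(b3,rmD), robot_in(rmD)}
  ∪ add   = {ball_in(b1,rmB), ball_in(b3,rmD), carry(b4,left), robot_in(rmD)}

== RESULT ==
["ball_in(b1,rmB)", "ball_in(b3,rmD)", "carry(b4,left)", "robot_in(rmD)"]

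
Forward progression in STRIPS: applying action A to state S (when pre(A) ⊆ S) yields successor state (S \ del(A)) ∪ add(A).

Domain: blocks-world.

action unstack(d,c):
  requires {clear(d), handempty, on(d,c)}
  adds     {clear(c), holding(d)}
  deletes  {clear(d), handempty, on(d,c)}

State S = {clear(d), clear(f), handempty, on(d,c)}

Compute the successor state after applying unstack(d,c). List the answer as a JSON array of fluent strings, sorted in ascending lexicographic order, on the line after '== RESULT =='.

Progress:
  pre ⊆ S: {clear(d), handempty, on(d,c)} ⊆ S  — applicable
  S \ del = {clear(f)}
  ∪ add   = {clear(c), clear(f), holding(d)}

== RESULT ==
["clear(c)", "clear(f)", "holding(d)"]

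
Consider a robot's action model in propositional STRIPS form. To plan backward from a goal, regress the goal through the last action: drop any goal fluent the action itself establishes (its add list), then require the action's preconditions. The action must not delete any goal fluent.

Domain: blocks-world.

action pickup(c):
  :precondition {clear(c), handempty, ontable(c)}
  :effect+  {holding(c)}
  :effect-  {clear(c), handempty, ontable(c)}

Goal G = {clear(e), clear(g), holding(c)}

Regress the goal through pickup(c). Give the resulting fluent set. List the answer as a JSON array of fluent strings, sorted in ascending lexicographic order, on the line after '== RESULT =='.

Regress:
  G ∩ del = {}  (empty — regression defined)
  G \ add = {clear(e), clear(g), holding(c)} \ {holding(c)} = {clear(e), clear(g)}
  ∪ pre   = {clear(e), clear(g)} ∪ {clear(c), handempty, ontable(c)}
          = {clear(c), clear(e), clear(g), handempty, ontable(c)}

== RESULT ==
["clear(c)", "clear(e)", "clear(g)", "handempty", "ontable(c)"]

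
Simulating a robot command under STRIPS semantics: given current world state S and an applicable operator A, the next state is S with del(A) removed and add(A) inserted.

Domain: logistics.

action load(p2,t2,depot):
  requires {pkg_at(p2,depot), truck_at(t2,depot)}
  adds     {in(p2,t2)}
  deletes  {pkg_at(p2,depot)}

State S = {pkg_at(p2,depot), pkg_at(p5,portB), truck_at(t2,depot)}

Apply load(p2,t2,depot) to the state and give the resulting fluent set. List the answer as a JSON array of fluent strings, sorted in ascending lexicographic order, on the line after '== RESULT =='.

Compute (S \ del) ∪ add:
  pre ⊆ S: {pkg_at(p2,depot), truck_at(t2,depot)} ⊆ S  — applicable
  S \ del = {pkg_at(p5,portB), truck_at(t2,depot)}
  ∪ add   = {in(p2,t2), pkg_at(p5,portB), truck_at(t2,depot)}

== RESULT ==
["in(p2,t2)", "pkg_at(p5,portB)", "truck_at(t2,depot)"]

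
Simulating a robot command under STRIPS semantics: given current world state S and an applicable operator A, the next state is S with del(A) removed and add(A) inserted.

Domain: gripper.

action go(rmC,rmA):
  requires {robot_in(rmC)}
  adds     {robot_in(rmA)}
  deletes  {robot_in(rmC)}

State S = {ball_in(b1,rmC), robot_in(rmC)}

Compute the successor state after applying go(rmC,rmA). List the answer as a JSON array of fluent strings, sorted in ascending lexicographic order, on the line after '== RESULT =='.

Progress:
  pre ⊆ S: {robot_in(rmC)} ⊆ S  — applicable
  S \ del = {ball_in(b1,rmC)}
  ∪ add   = {ball_in(b1,rmC), robot_in(rmA)}

== RESULT ==
["ball_in(b1,rmC)", "robot_in(rmA)"]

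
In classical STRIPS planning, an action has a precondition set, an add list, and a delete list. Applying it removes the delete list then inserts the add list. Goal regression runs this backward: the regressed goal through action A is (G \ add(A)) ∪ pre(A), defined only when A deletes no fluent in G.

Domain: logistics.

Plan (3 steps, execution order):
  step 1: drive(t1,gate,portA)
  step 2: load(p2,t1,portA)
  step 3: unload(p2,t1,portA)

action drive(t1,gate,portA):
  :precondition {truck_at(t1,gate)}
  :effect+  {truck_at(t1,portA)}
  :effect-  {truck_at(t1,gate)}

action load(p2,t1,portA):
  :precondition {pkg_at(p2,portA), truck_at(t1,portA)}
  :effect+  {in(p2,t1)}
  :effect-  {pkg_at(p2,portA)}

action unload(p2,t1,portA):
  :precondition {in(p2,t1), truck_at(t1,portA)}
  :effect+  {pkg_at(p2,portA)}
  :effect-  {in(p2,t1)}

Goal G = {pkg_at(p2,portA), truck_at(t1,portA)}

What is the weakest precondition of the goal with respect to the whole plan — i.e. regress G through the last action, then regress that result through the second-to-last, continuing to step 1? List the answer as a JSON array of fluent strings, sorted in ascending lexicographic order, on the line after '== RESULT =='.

Work backward from the goal:
  through step 3 (unload(p2,t1,portA)): drop {pkg_at(p2,portA)}, keep {truck_at(t1,portA)}, require {in(p2,t1), truck_at(t1,portA)}
    → {in(p2,t1), truck_at(t1,portA)}
  through step 2 (load(p2,t1,portA)): drop {in(p2,t1)}, keep {truck_at(t1,portA)}, require {pkg_at(p2,portA), truck_at(t1,portA)}
    → {pkg_at(p2,portA), truck_at(t1,portA)}
  through step 1 (drive(t1,gate,portA)): drop {truck_at(t1,portA)}, keep {pkg_at(p2,portA)}, require {truck_at(t1,gate)}
    → {pkg_at(p2,portA), truck_at(t1,gate)}

== RESULT ==
["pkg_at(p2,portA)", "truck_at(t1,gate)"]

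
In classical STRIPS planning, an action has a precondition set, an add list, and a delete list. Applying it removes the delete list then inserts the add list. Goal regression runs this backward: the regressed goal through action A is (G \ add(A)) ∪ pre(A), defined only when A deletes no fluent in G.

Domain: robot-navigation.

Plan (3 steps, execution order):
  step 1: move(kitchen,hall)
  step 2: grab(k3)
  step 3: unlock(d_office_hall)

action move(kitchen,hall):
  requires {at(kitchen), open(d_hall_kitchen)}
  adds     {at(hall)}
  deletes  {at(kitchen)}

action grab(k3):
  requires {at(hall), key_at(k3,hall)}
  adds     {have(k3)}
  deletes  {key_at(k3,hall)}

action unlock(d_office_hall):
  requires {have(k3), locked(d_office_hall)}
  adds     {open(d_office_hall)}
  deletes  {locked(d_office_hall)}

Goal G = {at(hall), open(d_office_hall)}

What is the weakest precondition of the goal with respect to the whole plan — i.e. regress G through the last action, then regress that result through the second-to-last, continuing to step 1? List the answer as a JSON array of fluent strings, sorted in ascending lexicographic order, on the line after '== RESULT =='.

Work backward from the goal:
  through step 3 (unlock(d_office_hall)): drop {open(d_office_hall)}, keep {at(hall)}, require {have(k3), locked(d_office_hall)}
    → {at(hall), have(k3), locked(d_office_hall)}
  through step 2 (grab(k3)): drop {have(k3)}, keep {at(hall), locked(d_office_hall)}, require {at(hall), key_at(k3,hall)}
    → {at(hall), key_at(k3,hall), locked(d_office_hall)}
  through step 1 (move(kitchen,hall)): drop {at(hall)}, keep {key_at(k3,hall), locked(d_office_hall)}, require {at(kitchen), open(d_hall_kitchen)}
    → {at(kitchen), key_at(k3,hall), locked(d_office_hall), open(d_hall_kitchen)}

== RESULT ==
["at(kitchen)", "key_at(k3,hall)", "locked(d_office_hall)", "open(d_hall_kitchen)"]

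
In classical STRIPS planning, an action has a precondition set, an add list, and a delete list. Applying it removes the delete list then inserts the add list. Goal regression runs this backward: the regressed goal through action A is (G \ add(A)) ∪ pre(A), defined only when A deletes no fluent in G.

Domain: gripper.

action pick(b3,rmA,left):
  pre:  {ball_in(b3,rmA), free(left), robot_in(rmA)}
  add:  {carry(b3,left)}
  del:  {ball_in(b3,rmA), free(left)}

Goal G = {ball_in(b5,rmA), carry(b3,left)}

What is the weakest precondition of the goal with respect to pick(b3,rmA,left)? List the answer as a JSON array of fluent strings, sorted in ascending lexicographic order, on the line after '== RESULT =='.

Compute (G \ add) ∪ pre:
  G ∩ del = {}  (empty — regression defined)
  G \ add = {ball_in(b5,rmA), carry(b3,left)} \ {carry(b3,left)} = {ball_in(b5,rmA)}
  ∪ pre   = {ball_in(b5,rmA)} ∪ {ball_in(b3,rmA), free(left), robot_in(rmA)}
          = {ball_in(b3,rmA), ball_in(b5,rmA), free(left), robot_in(rmA)}

== RESULT ==
["ball_in(b3,rmA)", "ball_in(b5,rmA)", "free(left)", "robot_in(rmA)"]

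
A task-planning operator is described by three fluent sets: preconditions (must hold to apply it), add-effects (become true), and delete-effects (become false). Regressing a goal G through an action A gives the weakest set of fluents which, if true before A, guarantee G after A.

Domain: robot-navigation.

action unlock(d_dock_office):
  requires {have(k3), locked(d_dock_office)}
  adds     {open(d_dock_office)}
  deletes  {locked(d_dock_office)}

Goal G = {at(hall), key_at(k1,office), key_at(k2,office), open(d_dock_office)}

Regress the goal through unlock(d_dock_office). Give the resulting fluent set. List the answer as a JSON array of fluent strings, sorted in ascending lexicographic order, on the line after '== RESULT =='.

Compute (G \ add) ∪ pre:
  G ∩ del = {}  (empty — regression defined)
  G \ add = {at(hall), key_at(k1,office), key_at(k2,office), open(d_dock_office)} \ {open(d_dock_office)} = {at(hall), key_at(k1,office), key_at(k2,office)}
  ∪ pre   = {at(hall), key_at(k1,office), key_at(k2,office)} ∪ {have(k3), locked(d_dock_office)}
          = {at(hall), have(k3), key_at(k1,office), key_at(k2,office), locked(d_dock_office)}

== RESULT ==
["at(hall)", "have(k3)", "key_at(k1,office)", "key_at(k2,office)", "locked(d_dock_office)"]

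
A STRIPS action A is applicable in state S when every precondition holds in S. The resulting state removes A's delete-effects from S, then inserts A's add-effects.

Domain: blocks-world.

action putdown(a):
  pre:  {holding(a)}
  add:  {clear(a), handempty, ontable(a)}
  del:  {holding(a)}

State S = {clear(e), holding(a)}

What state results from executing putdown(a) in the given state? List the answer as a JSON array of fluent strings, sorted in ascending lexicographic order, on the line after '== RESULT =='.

Compute (S \ del) ∪ add:
  pre ⊆ S: {holding(a)} ⊆ S  — applicable
  S \ del = {clear(e)}
  ∪ add   = {clear(a), clear(e), handempty, ontable(a)}

== RESULT ==
["clear(a)", "clear(e)", "handempty", "ontable(a)"]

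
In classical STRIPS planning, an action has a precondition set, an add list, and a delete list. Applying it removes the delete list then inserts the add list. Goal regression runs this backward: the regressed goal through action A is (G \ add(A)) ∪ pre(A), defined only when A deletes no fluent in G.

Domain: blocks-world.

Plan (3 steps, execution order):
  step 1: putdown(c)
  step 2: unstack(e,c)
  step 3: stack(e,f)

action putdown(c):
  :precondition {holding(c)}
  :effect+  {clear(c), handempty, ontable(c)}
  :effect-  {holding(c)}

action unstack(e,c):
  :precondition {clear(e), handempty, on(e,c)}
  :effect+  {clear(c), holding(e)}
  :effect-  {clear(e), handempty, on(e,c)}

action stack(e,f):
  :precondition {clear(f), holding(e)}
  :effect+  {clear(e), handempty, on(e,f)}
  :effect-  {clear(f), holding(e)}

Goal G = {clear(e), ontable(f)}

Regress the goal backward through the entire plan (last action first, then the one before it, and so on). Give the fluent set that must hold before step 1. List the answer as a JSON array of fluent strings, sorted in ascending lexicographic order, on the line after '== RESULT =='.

Work backward from the goal:
  through step 3 (stack(e,f)): drop {clear(e)}, keep {ontable(f)}, require {clear(f), holding(e)}
    → {clear(f), holding(e), ontable(f)}
  through step 2 (unstack(e,c)): drop {holding(e)}, keep {clear(f), ontable(f)}, require {clear(e), handempty, on(e,c)}
    → {clear(e), clear(f), handempty, on(e,c), ontable(f)}
  through step 1 (putdown(c)): drop {handempty}, keep {clear(e), clear(f), on(e,c), ontable(f)}, require {holding(c)}
    → {clear(e), clear(f), holding(c), on(e,c), ontable(f)}

== RESULT ==
["clear(e)", "clear(f)", "holding(c)", "on(e,c)", "ontable(f)"]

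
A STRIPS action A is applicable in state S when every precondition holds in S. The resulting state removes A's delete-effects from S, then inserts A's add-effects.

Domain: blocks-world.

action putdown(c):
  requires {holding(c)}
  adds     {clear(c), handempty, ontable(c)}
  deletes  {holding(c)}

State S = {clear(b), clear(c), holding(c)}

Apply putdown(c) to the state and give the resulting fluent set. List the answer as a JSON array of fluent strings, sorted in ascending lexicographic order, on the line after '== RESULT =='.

Compute (S \ del) ∪ add:
  pre ⊆ S: {holding(c)} ⊆ S  — applicable
  S \ del = {clear(b), clear(c)}
  ∪ add   = {clear(b), clear(c), handempty, ontable(c)}

== RESULT ==
["clear(b)", "clear(c)", "handempty", "ontable(c)"]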